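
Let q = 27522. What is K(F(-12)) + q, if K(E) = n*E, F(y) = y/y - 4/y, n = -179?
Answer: 81850/3 ≈ 27283.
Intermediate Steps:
F(y) = 1 - 4/y
K(E) = -179*E
K(F(-12)) + q = -179*(-4 - 12)/(-12) + 27522 = -(-179)*(-16)/12 + 27522 = -179*4/3 + 27522 = -716/3 + 27522 = 81850/3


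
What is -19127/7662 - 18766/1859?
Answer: -16303835/1294878 ≈ -12.591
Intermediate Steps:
-19127/7662 - 18766/1859 = -19127*1/7662 - 18766*1/1859 = -19127/7662 - 1706/169 = -16303835/1294878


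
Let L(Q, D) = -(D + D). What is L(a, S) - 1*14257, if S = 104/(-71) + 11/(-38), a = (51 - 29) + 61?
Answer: -19227960/1349 ≈ -14253.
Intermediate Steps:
a = 83 (a = 22 + 61 = 83)
S = -4733/2698 (S = 104*(-1/71) + 11*(-1/38) = -104/71 - 11/38 = -4733/2698 ≈ -1.7543)
L(Q, D) = -2*D
L(a, S) - 1*14257 = -2*(-4733/2698) - 1*14257 = 4733/1349 - 14257 = -19227960/1349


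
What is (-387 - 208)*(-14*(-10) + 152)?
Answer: -173740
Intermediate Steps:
(-387 - 208)*(-14*(-10) + 152) = -595*(140 + 152) = -595*292 = -173740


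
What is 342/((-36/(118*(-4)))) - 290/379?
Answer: 1699146/379 ≈ 4483.2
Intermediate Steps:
342/((-36/(118*(-4)))) - 290/379 = 342/((-36/(-472))) - 290*1/379 = 342/((-36*(-1/472))) - 290/379 = 342/(9/118) - 290/379 = 342*(118/9) - 290/379 = 4484 - 290/379 = 1699146/379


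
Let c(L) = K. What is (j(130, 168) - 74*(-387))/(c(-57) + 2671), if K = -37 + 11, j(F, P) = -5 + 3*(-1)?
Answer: 5726/529 ≈ 10.824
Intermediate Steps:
j(F, P) = -8 (j(F, P) = -5 - 3 = -8)
K = -26
c(L) = -26
(j(130, 168) - 74*(-387))/(c(-57) + 2671) = (-8 - 74*(-387))/(-26 + 2671) = (-8 + 28638)/2645 = 28630*(1/2645) = 5726/529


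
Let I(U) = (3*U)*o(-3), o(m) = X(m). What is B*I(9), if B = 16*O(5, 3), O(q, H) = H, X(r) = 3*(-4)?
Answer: -15552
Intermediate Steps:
X(r) = -12
o(m) = -12
I(U) = -36*U (I(U) = (3*U)*(-12) = -36*U)
B = 48 (B = 16*3 = 48)
B*I(9) = 48*(-36*9) = 48*(-324) = -15552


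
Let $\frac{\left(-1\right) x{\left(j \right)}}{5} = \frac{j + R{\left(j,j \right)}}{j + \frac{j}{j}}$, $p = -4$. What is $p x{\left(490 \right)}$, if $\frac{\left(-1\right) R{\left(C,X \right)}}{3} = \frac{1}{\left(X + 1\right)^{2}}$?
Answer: $\frac{2362593740}{118370771} \approx 19.959$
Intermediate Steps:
$R{\left(C,X \right)} = - \frac{3}{\left(1 + X\right)^{2}}$ ($R{\left(C,X \right)} = - \frac{3}{\left(X + 1\right)^{2}} = - \frac{3}{\left(1 + X\right)^{2}}$)
$x{\left(j \right)} = - \frac{5 \left(j - \frac{3}{\left(1 + j\right)^{2}}\right)}{1 + j}$ ($x{\left(j \right)} = - 5 \frac{j - \frac{3}{\left(1 + j\right)^{2}}}{j + \frac{j}{j}} = - 5 \frac{j - \frac{3}{\left(1 + j\right)^{2}}}{j + 1} = - 5 \frac{j - \frac{3}{\left(1 + j\right)^{2}}}{1 + j} = - \frac{5 \left(j - \frac{3}{\left(1 + j\right)^{2}}\right)}{1 + j}$)
$p x{\left(490 \right)} = - 4 \left(\frac{15}{\left(1 + 490\right)^{3}} - \frac{2450}{1 + 490}\right) = - 4 \left(\frac{15}{118370771} - \frac{2450}{491}\right) = \left(-4\right) \left(- \frac{590648435}{118370771}\right) = \frac{2362593740}{118370771}$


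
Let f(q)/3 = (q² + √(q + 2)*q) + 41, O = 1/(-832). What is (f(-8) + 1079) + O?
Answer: 1159807/832 - 24*I*√6 ≈ 1394.0 - 58.788*I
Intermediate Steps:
O = -1/832 ≈ -0.0012019
f(q) = 123 + 3*q² + 3*q*√(2 + q) (f(q) = 3*((q² + √(q + 2)*q) + 41) = 3*((q² + √(2 + q)*q) + 41) = 3*((q² + q*√(2 + q)) + 41) = 3*(41 + q² + q*√(2 + q)) = 123 + 3*q² + 3*q*√(2 + q))
(f(-8) + 1079) + O = ((123 + 3*(-8)² + 3*(-8)*√(2 - 8)) + 1079) - 1/832 = ((123 + 3*64 + 3*(-8)*√(-6)) + 1079) - 1/832 = ((123 + 192 + 3*(-8)*(I*√6)) + 1079) - 1/832 = ((123 + 192 - 24*I*√6) + 1079) - 1/832 = ((315 - 24*I*√6) + 1079) - 1/832 = (1394 - 24*I*√6) - 1/832 = 1159807/832 - 24*I*√6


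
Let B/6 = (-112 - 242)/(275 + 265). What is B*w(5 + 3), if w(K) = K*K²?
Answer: -30208/15 ≈ -2013.9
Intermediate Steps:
B = -59/15 (B = 6*((-112 - 242)/(275 + 265)) = 6*(-354/540) = 6*(-354*1/540) = 6*(-59/90) = -59/15 ≈ -3.9333)
w(K) = K³
B*w(5 + 3) = -59*(5 + 3)³/15 = -59/15*8³ = -59/15*512 = -30208/15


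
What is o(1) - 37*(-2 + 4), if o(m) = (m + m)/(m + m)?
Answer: -73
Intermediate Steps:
o(m) = 1 (o(m) = (2*m)/((2*m)) = (2*m)*(1/(2*m)) = 1)
o(1) - 37*(-2 + 4) = 1 - 37*(-2 + 4) = 1 - 37*2 = 1 - 74 = -73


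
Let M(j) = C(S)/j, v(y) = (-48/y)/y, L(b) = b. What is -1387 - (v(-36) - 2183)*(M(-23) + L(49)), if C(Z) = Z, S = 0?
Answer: 2850709/27 ≈ 1.0558e+5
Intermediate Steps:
v(y) = -48/y²
M(j) = 0 (M(j) = 0/j = 0)
-1387 - (v(-36) - 2183)*(M(-23) + L(49)) = -1387 - (-48/(-36)² - 2183)*(0 + 49) = -1387 - (-48*1/1296 - 2183)*49 = -1387 - (-1/27 - 2183)*49 = -1387 - (-58942)*49/27 = -1387 - 1*(-2888158/27) = -1387 + 2888158/27 = 2850709/27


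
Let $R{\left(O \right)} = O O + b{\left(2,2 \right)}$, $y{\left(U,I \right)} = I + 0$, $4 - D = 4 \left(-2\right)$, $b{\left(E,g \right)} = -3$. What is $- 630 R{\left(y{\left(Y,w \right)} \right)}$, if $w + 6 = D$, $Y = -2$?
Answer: $-20790$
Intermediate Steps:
$D = 12$ ($D = 4 - 4 \left(-2\right) = 4 - -8 = 4 + 8 = 12$)
$w = 6$ ($w = -6 + 12 = 6$)
$y{\left(U,I \right)} = I$
$R{\left(O \right)} = -3 + O^{2}$ ($R{\left(O \right)} = O O - 3 = O^{2} - 3 = -3 + O^{2}$)
$- 630 R{\left(y{\left(Y,w \right)} \right)} = - 630 \left(-3 + 6^{2}\right) = - 630 \left(-3 + 36\right) = \left(-630\right) 33 = -20790$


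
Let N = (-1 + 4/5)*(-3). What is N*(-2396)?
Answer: -7188/5 ≈ -1437.6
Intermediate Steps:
N = 3/5 (N = (-1 + 4*(1/5))*(-3) = (-1 + 4/5)*(-3) = -1/5*(-3) = 3/5 ≈ 0.60000)
N*(-2396) = (3/5)*(-2396) = -7188/5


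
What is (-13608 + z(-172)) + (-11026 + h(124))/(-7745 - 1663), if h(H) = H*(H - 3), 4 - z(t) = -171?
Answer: -21063607/1568 ≈ -13433.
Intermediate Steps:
z(t) = 175 (z(t) = 4 - 1*(-171) = 4 + 171 = 175)
h(H) = H*(-3 + H)
(-13608 + z(-172)) + (-11026 + h(124))/(-7745 - 1663) = (-13608 + 175) + (-11026 + 124*(-3 + 124))/(-7745 - 1663) = -13433 + (-11026 + 124*121)/(-9408) = -13433 + (-11026 + 15004)*(-1/9408) = -13433 + 3978*(-1/9408) = -13433 - 663/1568 = -21063607/1568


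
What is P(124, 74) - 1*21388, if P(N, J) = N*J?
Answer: -12212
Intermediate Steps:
P(N, J) = J*N
P(124, 74) - 1*21388 = 74*124 - 1*21388 = 9176 - 21388 = -12212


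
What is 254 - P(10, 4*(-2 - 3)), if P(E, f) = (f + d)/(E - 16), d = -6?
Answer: 749/3 ≈ 249.67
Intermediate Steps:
P(E, f) = (-6 + f)/(-16 + E) (P(E, f) = (f - 6)/(E - 16) = (-6 + f)/(-16 + E))
254 - P(10, 4*(-2 - 3)) = 254 - (-6 + 4*(-2 - 3))/(-16 + 10) = 254 - (-6 + 4*(-5))/(-6) = 254 - (-1)*(-6 - 20)/6 = 254 - (-1)*(-26)/6 = 254 - 1*13/3 = 254 - 13/3 = 749/3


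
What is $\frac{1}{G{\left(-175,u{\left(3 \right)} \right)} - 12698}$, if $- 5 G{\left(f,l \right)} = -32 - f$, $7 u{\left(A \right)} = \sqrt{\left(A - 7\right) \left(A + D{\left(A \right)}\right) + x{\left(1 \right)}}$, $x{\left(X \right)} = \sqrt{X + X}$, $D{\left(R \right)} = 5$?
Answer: $- \frac{5}{63633} \approx -7.8576 \cdot 10^{-5}$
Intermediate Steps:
$x{\left(X \right)} = \sqrt{2} \sqrt{X}$ ($x{\left(X \right)} = \sqrt{2 X} = \sqrt{2} \sqrt{X}$)
$u{\left(A \right)} = \frac{\sqrt{\sqrt{2} + \left(-7 + A\right) \left(5 + A\right)}}{7}$ ($u{\left(A \right)} = \frac{\sqrt{\left(A - 7\right) \left(A + 5\right) + \sqrt{2} \sqrt{1}}}{7} = \frac{\sqrt{\left(-7 + A\right) \left(5 + A\right) + \sqrt{2} \cdot 1}}{7} = \frac{\sqrt{\left(-7 + A\right) \left(5 + A\right) + \sqrt{2}}}{7} = \frac{\sqrt{\sqrt{2} + \left(-7 + A\right) \left(5 + A\right)}}{7}$)
$G{\left(f,l \right)} = \frac{32}{5} + \frac{f}{5}$ ($G{\left(f,l \right)} = - \frac{-32 - f}{5} = \frac{32}{5} + \frac{f}{5}$)
$\frac{1}{G{\left(-175,u{\left(3 \right)} \right)} - 12698} = \frac{1}{\left(\frac{32}{5} + \frac{1}{5} \left(-175\right)\right) - 12698} = \frac{1}{\left(\frac{32}{5} - 35\right) - 12698} = \frac{1}{- \frac{143}{5} - 12698} = \frac{1}{- \frac{63633}{5}} = - \frac{5}{63633}$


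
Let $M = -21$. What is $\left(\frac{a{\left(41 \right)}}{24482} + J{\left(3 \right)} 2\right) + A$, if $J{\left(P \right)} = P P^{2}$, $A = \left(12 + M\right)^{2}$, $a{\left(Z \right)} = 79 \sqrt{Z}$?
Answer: $135 + \frac{79 \sqrt{41}}{24482} \approx 135.02$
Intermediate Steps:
$A = 81$ ($A = \left(12 - 21\right)^{2} = \left(-9\right)^{2} = 81$)
$J{\left(P \right)} = P^{3}$
$\left(\frac{a{\left(41 \right)}}{24482} + J{\left(3 \right)} 2\right) + A = \left(\frac{79 \sqrt{41}}{24482} + 3^{3} \cdot 2\right) + 81 = \left(79 \sqrt{41} \cdot \frac{1}{24482} + 27 \cdot 2\right) + 81 = \left(\frac{79 \sqrt{41}}{24482} + 54\right) + 81 = \left(54 + \frac{79 \sqrt{41}}{24482}\right) + 81 = 135 + \frac{79 \sqrt{41}}{24482}$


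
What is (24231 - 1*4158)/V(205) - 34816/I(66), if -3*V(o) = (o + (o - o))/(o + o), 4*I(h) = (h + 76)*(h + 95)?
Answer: -1376796410/11431 ≈ -1.2044e+5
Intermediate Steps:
I(h) = (76 + h)*(95 + h)/4 (I(h) = ((h + 76)*(h + 95))/4 = ((76 + h)*(95 + h))/4 = (76 + h)*(95 + h)/4)
V(o) = -⅙ (V(o) = -(o + (o - o))/(3*(o + o)) = -(o + 0)/(3*(2*o)) = -o*1/(2*o)/3 = -⅓*½ = -⅙)
(24231 - 1*4158)/V(205) - 34816/I(66) = (24231 - 1*4158)/(-⅙) - 34816/(1805 + (¼)*66² + (171/4)*66) = (24231 - 4158)*(-6) - 34816/(1805 + (¼)*4356 + 5643/2) = 20073*(-6) - 34816/(1805 + 1089 + 5643/2) = -120438 - 34816/11431/2 = -120438 - 34816*2/11431 = -120438 - 69632/11431 = -1376796410/11431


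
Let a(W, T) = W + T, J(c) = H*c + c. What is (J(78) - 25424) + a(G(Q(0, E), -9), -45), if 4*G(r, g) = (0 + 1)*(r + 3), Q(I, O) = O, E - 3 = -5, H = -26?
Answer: -109675/4 ≈ -27419.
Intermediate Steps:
E = -2 (E = 3 - 5 = -2)
G(r, g) = 3/4 + r/4 (G(r, g) = ((0 + 1)*(r + 3))/4 = (1*(3 + r))/4 = (3 + r)/4 = 3/4 + r/4)
J(c) = -25*c (J(c) = -26*c + c = -25*c)
a(W, T) = T + W
(J(78) - 25424) + a(G(Q(0, E), -9), -45) = (-25*78 - 25424) + (-45 + (3/4 + (1/4)*(-2))) = (-1950 - 25424) + (-45 + (3/4 - 1/2)) = -27374 + (-45 + 1/4) = -27374 - 179/4 = -109675/4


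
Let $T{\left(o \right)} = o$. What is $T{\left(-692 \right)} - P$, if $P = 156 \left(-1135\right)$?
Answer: $176368$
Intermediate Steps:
$P = -177060$
$T{\left(-692 \right)} - P = -692 - -177060 = -692 + 177060 = 176368$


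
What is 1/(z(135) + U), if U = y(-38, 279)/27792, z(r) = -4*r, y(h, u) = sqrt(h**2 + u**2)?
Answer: -83418688512/45046091780623 - 27792*sqrt(79285)/225230458903115 ≈ -0.0018519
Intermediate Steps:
U = sqrt(79285)/27792 (U = sqrt((-38)**2 + 279**2)/27792 = sqrt(1444 + 77841)*(1/27792) = sqrt(79285)*(1/27792) = sqrt(79285)/27792 ≈ 0.010132)
1/(z(135) + U) = 1/(-4*135 + sqrt(79285)/27792) = 1/(-540 + sqrt(79285)/27792)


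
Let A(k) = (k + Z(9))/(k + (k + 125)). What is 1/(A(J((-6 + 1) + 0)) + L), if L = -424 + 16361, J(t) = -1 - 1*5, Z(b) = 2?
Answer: 113/1800877 ≈ 6.2747e-5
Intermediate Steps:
J(t) = -6 (J(t) = -1 - 5 = -6)
A(k) = (2 + k)/(125 + 2*k) (A(k) = (k + 2)/(k + (k + 125)) = (2 + k)/(k + (125 + k)) = (2 + k)/(125 + 2*k))
L = 15937
1/(A(J((-6 + 1) + 0)) + L) = 1/((2 - 6)/(125 + 2*(-6)) + 15937) = 1/(-4/(125 - 12) + 15937) = 1/(-4/113 + 15937) = 1/(1800877/113) = 113/1800877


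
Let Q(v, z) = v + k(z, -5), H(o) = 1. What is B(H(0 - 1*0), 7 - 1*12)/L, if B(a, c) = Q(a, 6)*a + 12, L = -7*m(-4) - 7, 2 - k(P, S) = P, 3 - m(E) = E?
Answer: -9/56 ≈ -0.16071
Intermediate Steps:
m(E) = 3 - E
k(P, S) = 2 - P
L = -56 (L = -7*(3 - 1*(-4)) - 7 = -7*(3 + 4) - 7 = -7*7 - 7 = -49 - 7 = -56)
Q(v, z) = 2 + v - z (Q(v, z) = v + (2 - z) = 2 + v - z)
B(a, c) = 12 + a*(-4 + a) (B(a, c) = (2 + a - 1*6)*a + 12 = (2 + a - 6)*a + 12 = (-4 + a)*a + 12 = a*(-4 + a) + 12 = 12 + a*(-4 + a))
B(H(0 - 1*0), 7 - 1*12)/L = (12 + 1*(-4 + 1))/(-56) = (12 + 1*(-3))*(-1/56) = (12 - 3)*(-1/56) = 9*(-1/56) = -9/56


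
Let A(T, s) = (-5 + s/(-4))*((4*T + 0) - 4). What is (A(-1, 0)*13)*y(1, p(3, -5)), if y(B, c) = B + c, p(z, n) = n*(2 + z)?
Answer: -12480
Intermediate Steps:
A(T, s) = (-5 - s/4)*(-4 + 4*T) (A(T, s) = (-5 + s*(-¼))*(4*T - 4) = (-5 - s/4)*(-4 + 4*T))
(A(-1, 0)*13)*y(1, p(3, -5)) = ((20 + 0 - 20*(-1) - 1*(-1)*0)*13)*(1 - 5*(2 + 3)) = ((20 + 0 + 20 + 0)*13)*(1 - 5*5) = (40*13)*(1 - 25) = 520*(-24) = -12480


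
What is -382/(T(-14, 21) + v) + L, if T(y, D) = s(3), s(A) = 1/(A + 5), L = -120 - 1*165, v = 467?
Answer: -1068101/3737 ≈ -285.82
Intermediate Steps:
L = -285 (L = -120 - 165 = -285)
s(A) = 1/(5 + A)
T(y, D) = ⅛ (T(y, D) = 1/(5 + 3) = 1/8 = ⅛)
-382/(T(-14, 21) + v) + L = -382/(⅛ + 467) - 285 = -382/(3737/8) - 285 = (8/3737)*(-382) - 285 = -3056/3737 - 285 = -1068101/3737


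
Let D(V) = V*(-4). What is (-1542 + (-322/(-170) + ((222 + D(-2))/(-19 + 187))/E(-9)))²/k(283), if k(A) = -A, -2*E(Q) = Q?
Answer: -2447659558025929/292151342700 ≈ -8378.0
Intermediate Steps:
E(Q) = -Q/2
D(V) = -4*V
(-1542 + (-322/(-170) + ((222 + D(-2))/(-19 + 187))/E(-9)))²/k(283) = (-1542 + (-322/(-170) + ((222 - 4*(-2))/(-19 + 187))/((-½*(-9)))))²/((-1*283)) = (-1542 + (-322*(-1/170) + ((222 + 8)/168)/(9/2)))²/(-283) = (-1542 + (161/85 + (230*(1/168))*(2/9)))²*(-1/283) = (-1542 + (161/85 + (115/84)*(2/9)))²*(-1/283) = (-1542 + (161/85 + 115/378))²*(-1/283) = (-1542 + 70633/32130)²*(-1/283) = (-49473827/32130)²*(-1/283) = (2447659558025929/1032336900)*(-1/283) = -2447659558025929/292151342700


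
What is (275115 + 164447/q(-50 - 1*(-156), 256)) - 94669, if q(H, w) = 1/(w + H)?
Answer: 59710260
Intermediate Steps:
q(H, w) = 1/(H + w)
(275115 + 164447/q(-50 - 1*(-156), 256)) - 94669 = (275115 + 164447/(1/((-50 - 1*(-156)) + 256))) - 94669 = (275115 + 164447/(1/((-50 + 156) + 256))) - 94669 = (275115 + 164447/(1/(106 + 256))) - 94669 = (275115 + 164447/(1/362)) - 94669 = (275115 + 164447*362) - 94669 = (275115 + 59529814) - 94669 = 59804929 - 94669 = 59710260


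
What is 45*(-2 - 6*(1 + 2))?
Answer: -900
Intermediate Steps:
45*(-2 - 6*(1 + 2)) = 45*(-2 - 6*3) = 45*(-2 - 18) = 45*(-20) = -900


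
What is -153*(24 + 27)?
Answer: -7803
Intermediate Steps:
-153*(24 + 27) = -153*51 = -7803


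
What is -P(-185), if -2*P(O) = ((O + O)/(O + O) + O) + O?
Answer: -369/2 ≈ -184.50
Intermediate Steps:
P(O) = -1/2 - O (P(O) = -(((O + O)/(O + O) + O) + O)/2 = -(((2*O)/((2*O)) + O) + O)/2 = -(((2*O)*(1/(2*O)) + O) + O)/2 = -((1 + O) + O)/2 = -(1 + 2*O)/2 = -1/2 - O)
-P(-185) = -(-1/2 - 1*(-185)) = -(-1/2 + 185) = -1*369/2 = -369/2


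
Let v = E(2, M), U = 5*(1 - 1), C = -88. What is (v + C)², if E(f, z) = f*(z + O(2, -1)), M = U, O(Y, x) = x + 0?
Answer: 8100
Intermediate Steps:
O(Y, x) = x
U = 0 (U = 5*0 = 0)
M = 0
E(f, z) = f*(-1 + z) (E(f, z) = f*(z - 1) = f*(-1 + z))
v = -2 (v = 2*(-1 + 0) = 2*(-1) = -2)
(v + C)² = (-2 - 88)² = (-90)² = 8100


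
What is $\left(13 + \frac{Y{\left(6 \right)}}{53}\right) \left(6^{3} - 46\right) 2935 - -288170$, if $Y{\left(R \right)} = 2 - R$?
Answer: $\frac{357053760}{53} \approx 6.7369 \cdot 10^{6}$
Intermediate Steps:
$\left(13 + \frac{Y{\left(6 \right)}}{53}\right) \left(6^{3} - 46\right) 2935 - -288170 = \left(13 + \frac{2 - 6}{53}\right) \left(6^{3} - 46\right) 2935 - -288170 = \left(13 + \left(2 - 6\right) \frac{1}{53}\right) \left(216 - 46\right) 2935 + 288170 = \left(13 - \frac{4}{53}\right) 170 \cdot 2935 + 288170 = \frac{685}{53} \cdot 170 \cdot 2935 + 288170 = \frac{116450}{53} \cdot 2935 + 288170 = \frac{341780750}{53} + 288170 = \frac{357053760}{53}$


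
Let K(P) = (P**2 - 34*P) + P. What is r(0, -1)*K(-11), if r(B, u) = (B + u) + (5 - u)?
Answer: 2420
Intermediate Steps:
K(P) = P**2 - 33*P
r(B, u) = 5 + B
r(0, -1)*K(-11) = (5 + 0)*(-11*(-33 - 11)) = 5*(-11*(-44)) = 5*484 = 2420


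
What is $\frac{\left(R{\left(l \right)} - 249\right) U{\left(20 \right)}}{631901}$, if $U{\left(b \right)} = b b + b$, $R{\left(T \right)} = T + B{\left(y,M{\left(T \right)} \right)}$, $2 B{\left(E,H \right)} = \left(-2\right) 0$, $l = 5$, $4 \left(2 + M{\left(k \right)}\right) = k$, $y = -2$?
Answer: $- \frac{102480}{631901} \approx -0.16218$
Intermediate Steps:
$M{\left(k \right)} = -2 + \frac{k}{4}$
$B{\left(E,H \right)} = 0$ ($B{\left(E,H \right)} = \frac{\left(-2\right) 0}{2} = \frac{1}{2} \cdot 0 = 0$)
$R{\left(T \right)} = T$ ($R{\left(T \right)} = T + 0 = T$)
$U{\left(b \right)} = b + b^{2}$ ($U{\left(b \right)} = b^{2} + b = b + b^{2}$)
$\frac{\left(R{\left(l \right)} - 249\right) U{\left(20 \right)}}{631901} = \frac{\left(5 - 249\right) 20 \left(1 + 20\right)}{631901} = - 244 \cdot 20 \cdot 21 \cdot \frac{1}{631901} = \left(-244\right) 420 \cdot \frac{1}{631901} = \left(-102480\right) \frac{1}{631901} = - \frac{102480}{631901}$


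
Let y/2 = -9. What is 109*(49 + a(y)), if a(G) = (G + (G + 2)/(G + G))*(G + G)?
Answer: 74229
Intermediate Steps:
y = -18 (y = 2*(-9) = -18)
a(G) = 2*G*(G + (2 + G)/(2*G)) (a(G) = (G + (2 + G)/((2*G)))*(2*G) = (G + (2 + G)*(1/(2*G)))*(2*G) = (G + (2 + G)/(2*G))*(2*G) = 2*G*(G + (2 + G)/(2*G)))
109*(49 + a(y)) = 109*(49 + (2 - 18 + 2*(-18)**2)) = 109*(49 + (2 - 18 + 2*324)) = 109*(49 + (2 - 18 + 648)) = 109*(49 + 632) = 109*681 = 74229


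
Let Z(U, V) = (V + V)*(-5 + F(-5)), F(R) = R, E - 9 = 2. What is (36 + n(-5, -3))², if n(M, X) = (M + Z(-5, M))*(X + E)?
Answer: 633616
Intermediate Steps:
E = 11 (E = 9 + 2 = 11)
Z(U, V) = -20*V (Z(U, V) = (V + V)*(-5 - 5) = (2*V)*(-10) = -20*V)
n(M, X) = -19*M*(11 + X) (n(M, X) = (M - 20*M)*(X + 11) = (-19*M)*(11 + X) = -19*M*(11 + X))
(36 + n(-5, -3))² = (36 + 19*(-5)*(-11 - 1*(-3)))² = (36 + 19*(-5)*(-11 + 3))² = (36 + 19*(-5)*(-8))² = (36 + 760)² = 796² = 633616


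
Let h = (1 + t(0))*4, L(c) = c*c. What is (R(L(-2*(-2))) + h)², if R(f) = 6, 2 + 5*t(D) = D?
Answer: 1764/25 ≈ 70.560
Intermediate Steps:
t(D) = -⅖ + D/5
L(c) = c²
h = 12/5 (h = (1 + (-⅖ + (⅕)*0))*4 = (1 + (-⅖ + 0))*4 = (1 - ⅖)*4 = (⅗)*4 = 12/5 ≈ 2.4000)
(R(L(-2*(-2))) + h)² = (6 + 12/5)² = (42/5)² = 1764/25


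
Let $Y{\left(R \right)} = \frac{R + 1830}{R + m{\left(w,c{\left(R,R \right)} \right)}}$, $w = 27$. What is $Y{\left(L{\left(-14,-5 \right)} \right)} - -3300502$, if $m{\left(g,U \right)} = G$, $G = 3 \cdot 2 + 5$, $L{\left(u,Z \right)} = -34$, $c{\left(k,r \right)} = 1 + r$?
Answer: $\frac{75909750}{23} \approx 3.3004 \cdot 10^{6}$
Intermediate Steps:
$G = 11$ ($G = 6 + 5 = 11$)
$m{\left(g,U \right)} = 11$
$Y{\left(R \right)} = \frac{1830 + R}{11 + R}$ ($Y{\left(R \right)} = \frac{R + 1830}{R + 11} = \frac{1830 + R}{11 + R}$)
$Y{\left(L{\left(-14,-5 \right)} \right)} - -3300502 = \frac{1830 - 34}{11 - 34} - -3300502 = \frac{1}{-23} \cdot 1796 + 3300502 = \left(- \frac{1}{23}\right) 1796 + 3300502 = - \frac{1796}{23} + 3300502 = \frac{75909750}{23}$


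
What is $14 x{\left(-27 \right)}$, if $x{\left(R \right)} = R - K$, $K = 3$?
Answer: $-420$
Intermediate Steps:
$x{\left(R \right)} = -3 + R$ ($x{\left(R \right)} = R - 3 = -3 + R$)
$14 x{\left(-27 \right)} = 14 \left(-3 - 27\right) = 14 \left(-30\right) = -420$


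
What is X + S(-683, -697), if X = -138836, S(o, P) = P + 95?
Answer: -139438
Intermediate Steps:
S(o, P) = 95 + P
X + S(-683, -697) = -138836 + (95 - 697) = -138836 - 602 = -139438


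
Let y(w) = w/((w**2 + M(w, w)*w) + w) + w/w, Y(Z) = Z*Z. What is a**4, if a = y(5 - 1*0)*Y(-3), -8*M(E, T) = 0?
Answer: 194481/16 ≈ 12155.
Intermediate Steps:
M(E, T) = 0 (M(E, T) = -1/8*0 = 0)
Y(Z) = Z**2
y(w) = 1 + w/(w + w**2) (y(w) = w/((w**2 + 0*w) + w) + w/w = w/((w**2 + 0) + w) + 1 = w/(w**2 + w) + 1 = w/(w + w**2) + 1 = 1 + w/(w + w**2))
a = 21/2 (a = ((2 + (5 - 1*0))/(1 + (5 - 1*0)))*(-3)**2 = ((2 + (5 + 0))/(1 + (5 + 0)))*9 = ((2 + 5)/(1 + 5))*9 = (7/6)*9 = 21/2 ≈ 10.500)
a**4 = (21/2)**4 = 194481/16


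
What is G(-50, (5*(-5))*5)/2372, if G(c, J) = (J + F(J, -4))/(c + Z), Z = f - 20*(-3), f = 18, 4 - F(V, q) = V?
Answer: 1/16604 ≈ 6.0226e-5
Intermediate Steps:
F(V, q) = 4 - V
Z = 78 (Z = 18 - 20*(-3) = 18 - 1*(-60) = 18 + 60 = 78)
G(c, J) = 4/(78 + c) (G(c, J) = (J + (4 - J))/(c + 78) = 4/(78 + c))
G(-50, (5*(-5))*5)/2372 = (4/(78 - 50))/2372 = (4/28)*(1/2372) = (4*(1/28))*(1/2372) = (⅐)*(1/2372) = 1/16604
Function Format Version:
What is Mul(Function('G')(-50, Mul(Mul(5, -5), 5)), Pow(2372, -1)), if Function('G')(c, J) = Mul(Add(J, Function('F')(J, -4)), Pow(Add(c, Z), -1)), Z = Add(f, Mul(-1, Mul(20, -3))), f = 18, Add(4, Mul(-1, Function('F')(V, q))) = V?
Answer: Rational(1, 16604) ≈ 6.0226e-5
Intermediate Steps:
Function('F')(V, q) = Add(4, Mul(-1, V))
Z = 78 (Z = Add(18, Mul(-1, Mul(20, -3))) = Add(18, Mul(-1, -60)) = Add(18, 60) = 78)
Function('G')(c, J) = Mul(4, Pow(Add(78, c), -1)) (Function('G')(c, J) = Mul(Add(J, Add(4, Mul(-1, J))), Pow(Add(c, 78), -1)) = Mul(4, Pow(Add(78, c), -1)))
Mul(Function('G')(-50, Mul(Mul(5, -5), 5)), Pow(2372, -1)) = Mul(Mul(4, Pow(Add(78, -50), -1)), Pow(2372, -1)) = Mul(Mul(4, Pow(28, -1)), Rational(1, 2372)) = Mul(Mul(4, Rational(1, 28)), Rational(1, 2372)) = Mul(Rational(1, 7), Rational(1, 2372)) = Rational(1, 16604)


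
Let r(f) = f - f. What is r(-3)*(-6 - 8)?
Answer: 0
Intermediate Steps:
r(f) = 0
r(-3)*(-6 - 8) = 0*(-6 - 8) = 0*(-14) = 0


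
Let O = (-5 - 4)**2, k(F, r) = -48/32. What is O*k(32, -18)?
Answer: -243/2 ≈ -121.50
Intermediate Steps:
k(F, r) = -3/2 (k(F, r) = -48*1/32 = -3/2)
O = 81 (O = (-9)**2 = 81)
O*k(32, -18) = 81*(-3/2) = -243/2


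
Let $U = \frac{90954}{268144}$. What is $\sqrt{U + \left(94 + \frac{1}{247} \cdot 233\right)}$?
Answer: $\frac{\sqrt{26123016065003286}}{16557892} \approx 9.7613$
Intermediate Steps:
$U = \frac{45477}{134072}$ ($U = 90954 \cdot \frac{1}{268144} = \frac{45477}{134072} \approx 0.3392$)
$\sqrt{U + \left(94 + \frac{1}{247} \cdot 233\right)} = \sqrt{\frac{45477}{134072} + \left(94 + \frac{1}{247} \cdot 233\right)} = \sqrt{\frac{45477}{134072} + \left(94 + \frac{233}{247}\right)} = \sqrt{\frac{45477}{134072} + \frac{23451}{247}} = \sqrt{\frac{3155355291}{33115784}} = \frac{\sqrt{26123016065003286}}{16557892}$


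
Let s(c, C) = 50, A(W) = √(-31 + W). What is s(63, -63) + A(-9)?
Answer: 50 + 2*I*√10 ≈ 50.0 + 6.3246*I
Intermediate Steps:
s(63, -63) + A(-9) = 50 + √(-31 - 9) = 50 + √(-40) = 50 + 2*I*√10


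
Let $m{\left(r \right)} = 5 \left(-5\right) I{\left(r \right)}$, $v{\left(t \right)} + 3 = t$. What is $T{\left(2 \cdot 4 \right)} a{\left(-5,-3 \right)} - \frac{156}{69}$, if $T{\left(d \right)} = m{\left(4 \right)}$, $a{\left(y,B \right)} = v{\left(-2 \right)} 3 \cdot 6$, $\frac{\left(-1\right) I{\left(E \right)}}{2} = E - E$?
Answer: $- \frac{52}{23} \approx -2.2609$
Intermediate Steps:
$I{\left(E \right)} = 0$ ($I{\left(E \right)} = - 2 \left(E - E\right) = \left(-2\right) 0 = 0$)
$v{\left(t \right)} = -3 + t$
$m{\left(r \right)} = 0$ ($m{\left(r \right)} = 5 \left(-5\right) 0 = \left(-25\right) 0 = 0$)
$a{\left(y,B \right)} = -90$ ($a{\left(y,B \right)} = \left(-3 - 2\right) 3 \cdot 6 = \left(-5\right) 3 \cdot 6 = \left(-15\right) 6 = -90$)
$T{\left(d \right)} = 0$
$T{\left(2 \cdot 4 \right)} a{\left(-5,-3 \right)} - \frac{156}{69} = 0 \left(-90\right) - \frac{156}{69} = 0 - \frac{52}{23} = - \frac{52}{23}$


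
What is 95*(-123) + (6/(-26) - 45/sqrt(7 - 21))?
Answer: -151908/13 + 45*I*sqrt(14)/14 ≈ -11685.0 + 12.027*I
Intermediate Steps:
95*(-123) + (6/(-26) - 45/sqrt(7 - 21)) = -11685 + (6*(-1/26) - 45*(-I*sqrt(14)/14)) = -11685 + (-3/13 - 45*(-I*sqrt(14)/14)) = -11685 + (-3/13 - (-45)*I*sqrt(14)/14) = -11685 + (-3/13 + 45*I*sqrt(14)/14) = -151908/13 + 45*I*sqrt(14)/14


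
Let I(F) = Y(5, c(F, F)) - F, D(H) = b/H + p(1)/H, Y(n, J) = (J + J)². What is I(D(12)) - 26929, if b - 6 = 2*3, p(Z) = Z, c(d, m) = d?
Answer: -484657/18 ≈ -26925.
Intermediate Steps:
b = 12 (b = 6 + 2*3 = 6 + 6 = 12)
Y(n, J) = 4*J² (Y(n, J) = (2*J)² = 4*J²)
D(H) = 13/H (D(H) = 12/H + 1/H = 13/H)
I(F) = -F + 4*F² (I(F) = 4*F² - F = -F + 4*F²)
I(D(12)) - 26929 = (13/12)*(-1 + 4*(13/12)) - 26929 = (13*(1/12))*(-1 + 4*(13*(1/12))) - 26929 = 13*(-1 + 4*(13/12))/12 - 26929 = 13*(-1 + 13/3)/12 - 26929 = (13/12)*(10/3) - 26929 = 65/18 - 26929 = -484657/18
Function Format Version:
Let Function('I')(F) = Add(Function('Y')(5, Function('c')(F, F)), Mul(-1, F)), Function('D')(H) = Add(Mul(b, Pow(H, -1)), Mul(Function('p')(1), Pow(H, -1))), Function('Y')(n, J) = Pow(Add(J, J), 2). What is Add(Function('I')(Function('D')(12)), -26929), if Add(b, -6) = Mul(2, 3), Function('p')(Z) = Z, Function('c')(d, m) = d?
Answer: Rational(-484657, 18) ≈ -26925.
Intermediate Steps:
b = 12 (b = Add(6, Mul(2, 3)) = Add(6, 6) = 12)
Function('Y')(n, J) = Mul(4, Pow(J, 2)) (Function('Y')(n, J) = Pow(Mul(2, J), 2) = Mul(4, Pow(J, 2)))
Function('D')(H) = Mul(13, Pow(H, -1)) (Function('D')(H) = Add(Mul(12, Pow(H, -1)), Mul(1, Pow(H, -1))) = Add(Mul(12, Pow(H, -1)), Pow(H, -1)) = Mul(13, Pow(H, -1)))
Function('I')(F) = Add(Mul(-1, F), Mul(4, Pow(F, 2))) (Function('I')(F) = Add(Mul(4, Pow(F, 2)), Mul(-1, F)) = Add(Mul(-1, F), Mul(4, Pow(F, 2))))
Add(Function('I')(Function('D')(12)), -26929) = Add(Mul(Mul(13, Pow(12, -1)), Add(-1, Mul(4, Mul(13, Pow(12, -1))))), -26929) = Add(Mul(Mul(13, Rational(1, 12)), Add(-1, Mul(4, Mul(13, Rational(1, 12))))), -26929) = Add(Mul(Rational(13, 12), Add(-1, Mul(4, Rational(13, 12)))), -26929) = Add(Mul(Rational(13, 12), Add(-1, Rational(13, 3))), -26929) = Add(Mul(Rational(13, 12), Rational(10, 3)), -26929) = Add(Rational(65, 18), -26929) = Rational(-484657, 18)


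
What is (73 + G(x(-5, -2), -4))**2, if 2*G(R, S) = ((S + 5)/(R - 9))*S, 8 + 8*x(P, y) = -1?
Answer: 35153041/6561 ≈ 5357.9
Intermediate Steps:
x(P, y) = -9/8 (x(P, y) = -1 + (1/8)*(-1) = -1 - 1/8 = -9/8)
G(R, S) = S*(5 + S)/(2*(-9 + R)) (G(R, S) = (((S + 5)/(R - 9))*S)/2 = (((5 + S)/(-9 + R))*S)/2 = (S*(5 + S)/(-9 + R))/2 = S*(5 + S)/(2*(-9 + R)))
(73 + G(x(-5, -2), -4))**2 = (73 + (1/2)*(-4)*(5 - 4)/(-9 - 9/8))**2 = (73 + (1/2)*(-4)*1/(-81/8))**2 = (73 + (1/2)*(-4)*(-8/81)*1)**2 = (73 + 16/81)**2 = (5929/81)**2 = 35153041/6561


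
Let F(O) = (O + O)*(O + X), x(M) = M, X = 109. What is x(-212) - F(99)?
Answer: -41396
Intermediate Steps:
F(O) = 2*O*(109 + O) (F(O) = (O + O)*(O + 109) = (2*O)*(109 + O) = 2*O*(109 + O))
x(-212) - F(99) = -212 - 2*99*(109 + 99) = -212 - 2*99*208 = -212 - 1*41184 = -212 - 41184 = -41396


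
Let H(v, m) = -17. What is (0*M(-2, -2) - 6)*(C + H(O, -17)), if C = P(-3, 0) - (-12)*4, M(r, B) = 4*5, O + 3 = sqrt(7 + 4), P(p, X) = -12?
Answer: -114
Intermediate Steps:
O = -3 + sqrt(11) (O = -3 + sqrt(7 + 4) = -3 + sqrt(11) ≈ 0.31662)
M(r, B) = 20
C = 36 (C = -12 - (-12)*4 = -12 - 1*(-48) = -12 + 48 = 36)
(0*M(-2, -2) - 6)*(C + H(O, -17)) = (0*20 - 6)*(36 - 17) = (0 - 6)*19 = -6*19 = -114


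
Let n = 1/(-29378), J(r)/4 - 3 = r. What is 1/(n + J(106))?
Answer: 29378/12808807 ≈ 0.0022936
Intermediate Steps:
J(r) = 12 + 4*r
n = -1/29378 ≈ -3.4039e-5
1/(n + J(106)) = 1/(-1/29378 + (12 + 4*106)) = 1/(-1/29378 + (12 + 424)) = 1/(-1/29378 + 436) = 1/(12808807/29378) = 29378/12808807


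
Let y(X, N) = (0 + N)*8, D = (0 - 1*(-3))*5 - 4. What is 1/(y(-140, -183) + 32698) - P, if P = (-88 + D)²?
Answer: -185186385/31234 ≈ -5929.0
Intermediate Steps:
D = 11 (D = (0 + 3)*5 - 4 = 3*5 - 4 = 15 - 4 = 11)
y(X, N) = 8*N (y(X, N) = N*8 = 8*N)
P = 5929 (P = (-88 + 11)² = (-77)² = 5929)
1/(y(-140, -183) + 32698) - P = 1/(8*(-183) + 32698) - 1*5929 = 1/(-1464 + 32698) - 5929 = 1/31234 - 5929 = -185186385/31234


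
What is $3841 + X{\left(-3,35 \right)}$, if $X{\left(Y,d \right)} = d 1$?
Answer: $3876$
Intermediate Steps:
$X{\left(Y,d \right)} = d$
$3841 + X{\left(-3,35 \right)} = 3841 + 35 = 3876$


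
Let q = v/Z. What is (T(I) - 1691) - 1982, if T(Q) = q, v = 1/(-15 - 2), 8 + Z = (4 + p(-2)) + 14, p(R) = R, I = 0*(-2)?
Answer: -499529/136 ≈ -3673.0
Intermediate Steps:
I = 0
Z = 8 (Z = -8 + ((4 - 2) + 14) = -8 + (2 + 14) = -8 + 16 = 8)
v = -1/17 (v = 1/(-17) = -1/17 ≈ -0.058824)
q = -1/136 (q = -1/17/8 = -1/17*⅛ = -1/136 ≈ -0.0073529)
T(Q) = -1/136
(T(I) - 1691) - 1982 = (-1/136 - 1691) - 1982 = -229977/136 - 1982 = -499529/136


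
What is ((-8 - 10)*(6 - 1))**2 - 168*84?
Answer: -6012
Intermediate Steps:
((-8 - 10)*(6 - 1))**2 - 168*84 = (-18*5)**2 - 14112 = (-90)**2 - 14112 = 8100 - 14112 = -6012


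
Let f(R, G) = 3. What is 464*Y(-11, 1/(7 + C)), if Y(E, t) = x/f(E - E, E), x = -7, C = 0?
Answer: -3248/3 ≈ -1082.7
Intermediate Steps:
Y(E, t) = -7/3
464*Y(-11, 1/(7 + C)) = 464*(-7/3) = -3248/3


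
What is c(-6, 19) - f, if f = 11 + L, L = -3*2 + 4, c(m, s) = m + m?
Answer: -21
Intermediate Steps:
c(m, s) = 2*m
L = -2 (L = -6 + 4 = -2)
f = 9 (f = 11 - 2 = 9)
c(-6, 19) - f = 2*(-6) - 1*9 = -12 - 9 = -21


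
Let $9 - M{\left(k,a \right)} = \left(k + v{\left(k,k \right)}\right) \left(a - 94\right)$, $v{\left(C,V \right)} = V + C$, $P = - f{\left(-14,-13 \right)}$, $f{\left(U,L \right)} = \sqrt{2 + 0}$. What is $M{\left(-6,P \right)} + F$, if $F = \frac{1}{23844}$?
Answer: $- \frac{40129451}{23844} - 18 \sqrt{2} \approx -1708.5$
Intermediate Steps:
$F = \frac{1}{23844} \approx 4.1939 \cdot 10^{-5}$
$f{\left(U,L \right)} = \sqrt{2}$
$P = - \sqrt{2} \approx -1.4142$
$v{\left(C,V \right)} = C + V$
$M{\left(k,a \right)} = 9 - 3 k \left(-94 + a\right)$ ($M{\left(k,a \right)} = 9 - \left(k + \left(k + k\right)\right) \left(a - 94\right) = 9 - \left(k + 2 k\right) \left(-94 + a\right) = 9 - 3 k \left(-94 + a\right)$)
$M{\left(-6,P \right)} + F = \left(9 + 282 \left(-6\right) - 3 \left(- \sqrt{2}\right) \left(-6\right)\right) + \frac{1}{23844} = \left(9 - 1692 - 18 \sqrt{2}\right) + \frac{1}{23844} = \left(-1683 - 18 \sqrt{2}\right) + \frac{1}{23844} = - \frac{40129451}{23844} - 18 \sqrt{2}$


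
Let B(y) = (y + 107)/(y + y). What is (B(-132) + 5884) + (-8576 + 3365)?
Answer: 177697/264 ≈ 673.09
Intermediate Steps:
B(y) = (107 + y)/(2*y) (B(y) = (107 + y)/((2*y)) = (107 + y)*(1/(2*y)) = (107 + y)/(2*y))
(B(-132) + 5884) + (-8576 + 3365) = ((1/2)*(107 - 132)/(-132) + 5884) + (-8576 + 3365) = ((1/2)*(-1/132)*(-25) + 5884) - 5211 = (25/264 + 5884) - 5211 = 1553401/264 - 5211 = 177697/264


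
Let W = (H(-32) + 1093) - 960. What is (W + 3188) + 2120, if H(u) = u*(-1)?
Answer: 5473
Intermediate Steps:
H(u) = -u
W = 165 (W = (-1*(-32) + 1093) - 960 = (32 + 1093) - 960 = 1125 - 960 = 165)
(W + 3188) + 2120 = (165 + 3188) + 2120 = 3353 + 2120 = 5473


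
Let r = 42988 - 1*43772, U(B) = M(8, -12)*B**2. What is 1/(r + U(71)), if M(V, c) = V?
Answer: 1/39544 ≈ 2.5288e-5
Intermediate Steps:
U(B) = 8*B**2
r = -784 (r = 42988 - 43772 = -784)
1/(r + U(71)) = 1/(-784 + 8*71**2) = 1/(-784 + 8*5041) = 1/(-784 + 40328) = 1/39544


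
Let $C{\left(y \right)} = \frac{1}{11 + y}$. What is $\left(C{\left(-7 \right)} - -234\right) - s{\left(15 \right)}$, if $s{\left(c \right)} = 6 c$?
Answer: $\frac{577}{4} \approx 144.25$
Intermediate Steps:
$\left(C{\left(-7 \right)} - -234\right) - s{\left(15 \right)} = \left(\frac{1}{11 - 7} - -234\right) - 6 \cdot 15 = \left(\frac{1}{4} + 234\right) - 90 = \frac{937}{4} - 90 = \frac{577}{4}$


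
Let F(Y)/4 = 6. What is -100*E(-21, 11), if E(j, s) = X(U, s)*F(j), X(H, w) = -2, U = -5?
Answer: 4800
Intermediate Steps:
F(Y) = 24 (F(Y) = 4*6 = 24)
E(j, s) = -48 (E(j, s) = -2*24 = -48)
-100*E(-21, 11) = -100*(-48) = 4800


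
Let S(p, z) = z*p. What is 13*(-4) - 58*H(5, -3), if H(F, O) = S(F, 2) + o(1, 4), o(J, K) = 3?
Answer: -806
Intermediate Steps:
S(p, z) = p*z
H(F, O) = 3 + 2*F (H(F, O) = F*2 + 3 = 2*F + 3 = 3 + 2*F)
13*(-4) - 58*H(5, -3) = 13*(-4) - 58*(3 + 2*5) = -52 - 58*(3 + 10) = -52 - 58*13 = -52 - 754 = -806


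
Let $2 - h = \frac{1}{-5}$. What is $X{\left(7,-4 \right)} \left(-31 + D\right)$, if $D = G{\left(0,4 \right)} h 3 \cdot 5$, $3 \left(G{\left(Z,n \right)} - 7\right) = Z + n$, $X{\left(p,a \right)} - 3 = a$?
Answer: $-244$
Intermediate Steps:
$X{\left(p,a \right)} = 3 + a$
$h = \frac{11}{5}$ ($h = 2 - \frac{1}{-5} = 2 - - \frac{1}{5} = 2 + \frac{1}{5} = \frac{11}{5} \approx 2.2$)
$G{\left(Z,n \right)} = 7 + \frac{Z}{3} + \frac{n}{3}$ ($G{\left(Z,n \right)} = 7 + \frac{Z + n}{3} = 7 + \left(\frac{Z}{3} + \frac{n}{3}\right) = 7 + \frac{Z}{3} + \frac{n}{3}$)
$D = 275$ ($D = \left(7 + \frac{1}{3} \cdot 0 + \frac{1}{3} \cdot 4\right) \frac{11}{5} \cdot 3 \cdot 5 = \left(7 + 0 + \frac{4}{3}\right) \frac{33}{5} \cdot 5 = \frac{25}{3} \cdot 33 = 275$)
$X{\left(7,-4 \right)} \left(-31 + D\right) = \left(3 - 4\right) \left(-31 + 275\right) = \left(-1\right) 244 = -244$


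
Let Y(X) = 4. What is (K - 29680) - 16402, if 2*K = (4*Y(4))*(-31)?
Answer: -46330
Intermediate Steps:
K = -248 (K = ((4*4)*(-31))/2 = (16*(-31))/2 = (½)*(-496) = -248)
(K - 29680) - 16402 = (-248 - 29680) - 16402 = -29928 - 16402 = -46330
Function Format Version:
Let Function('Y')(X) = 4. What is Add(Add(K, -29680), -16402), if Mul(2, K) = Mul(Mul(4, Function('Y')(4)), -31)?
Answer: -46330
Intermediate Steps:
K = -248 (K = Mul(Rational(1, 2), Mul(Mul(4, 4), -31)) = Mul(Rational(1, 2), Mul(16, -31)) = Mul(Rational(1, 2), -496) = -248)
Add(Add(K, -29680), -16402) = Add(Add(-248, -29680), -16402) = Add(-29928, -16402) = -46330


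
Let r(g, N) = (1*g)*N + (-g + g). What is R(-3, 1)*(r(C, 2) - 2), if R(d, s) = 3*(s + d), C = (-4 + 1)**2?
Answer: -96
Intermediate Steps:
C = 9 (C = (-3)**2 = 9)
R(d, s) = 3*d + 3*s (R(d, s) = 3*(d + s) = 3*d + 3*s)
r(g, N) = N*g (r(g, N) = g*N + 0 = N*g + 0 = N*g)
R(-3, 1)*(r(C, 2) - 2) = (3*(-3) + 3*1)*(2*9 - 2) = (-9 + 3)*(18 - 2) = -6*16 = -96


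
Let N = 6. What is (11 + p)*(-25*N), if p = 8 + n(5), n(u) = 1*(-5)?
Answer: -2100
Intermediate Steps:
n(u) = -5
p = 3 (p = 8 - 5 = 3)
(11 + p)*(-25*N) = (11 + 3)*(-25*6) = 14*(-150) = -2100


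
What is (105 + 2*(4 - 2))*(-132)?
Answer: -14388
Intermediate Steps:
(105 + 2*(4 - 2))*(-132) = (105 + 2*2)*(-132) = (105 + 4)*(-132) = 109*(-132) = -14388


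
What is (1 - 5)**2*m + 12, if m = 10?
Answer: 172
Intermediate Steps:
(1 - 5)**2*m + 12 = (1 - 5)**2*10 + 12 = (-4)**2*10 + 12 = 16*10 + 12 = 160 + 12 = 172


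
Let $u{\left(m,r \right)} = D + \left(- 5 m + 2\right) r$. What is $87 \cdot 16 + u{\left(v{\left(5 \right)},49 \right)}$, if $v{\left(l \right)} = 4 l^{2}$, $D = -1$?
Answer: $-23011$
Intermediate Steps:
$u{\left(m,r \right)} = -1 + r \left(2 - 5 m\right)$ ($u{\left(m,r \right)} = -1 + \left(- 5 m + 2\right) r = -1 + \left(2 - 5 m\right) r = -1 + r \left(2 - 5 m\right)$)
$87 \cdot 16 + u{\left(v{\left(5 \right)},49 \right)} = 87 \cdot 16 - \left(-97 + 5 \cdot 4 \cdot 5^{2} \cdot 49\right) = 1392 - \left(-97 + 5 \cdot 4 \cdot 25 \cdot 49\right) = 1392 - \left(-97 + 24500\right) = 1392 - 24403 = -23011$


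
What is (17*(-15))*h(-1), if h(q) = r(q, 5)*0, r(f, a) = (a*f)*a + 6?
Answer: 0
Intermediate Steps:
r(f, a) = 6 + f*a**2 (r(f, a) = f*a**2 + 6 = 6 + f*a**2)
h(q) = 0 (h(q) = (6 + q*5**2)*0 = (6 + q*25)*0 = (6 + 25*q)*0 = 0)
(17*(-15))*h(-1) = (17*(-15))*0 = -255*0 = 0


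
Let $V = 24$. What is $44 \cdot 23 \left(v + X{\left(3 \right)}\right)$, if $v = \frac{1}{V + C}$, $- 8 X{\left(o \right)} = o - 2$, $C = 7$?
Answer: $- \frac{5819}{62} \approx -93.855$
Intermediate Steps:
$X{\left(o \right)} = \frac{1}{4} - \frac{o}{8}$ ($X{\left(o \right)} = - \frac{o - 2}{8} = - \frac{-2 + o}{8} = \frac{1}{4} - \frac{o}{8}$)
$v = \frac{1}{31}$ ($v = \frac{1}{24 + 7} = \frac{1}{31} \approx 0.032258$)
$44 \cdot 23 \left(v + X{\left(3 \right)}\right) = 44 \cdot 23 \left(\frac{1}{31} + \left(\frac{1}{4} - \frac{3}{8}\right)\right) = 1012 \left(\frac{1}{31} + \left(\frac{1}{4} - \frac{3}{8}\right)\right) = 1012 \left(\frac{1}{31} - \frac{1}{8}\right) = 1012 \left(- \frac{23}{248}\right) = - \frac{5819}{62}$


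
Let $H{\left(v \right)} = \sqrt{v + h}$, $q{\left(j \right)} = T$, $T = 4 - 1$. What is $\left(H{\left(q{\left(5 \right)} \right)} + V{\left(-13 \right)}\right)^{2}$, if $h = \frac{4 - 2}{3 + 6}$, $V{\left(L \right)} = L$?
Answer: $\frac{\left(39 - \sqrt{29}\right)^{2}}{9} \approx 125.55$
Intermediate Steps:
$h = \frac{2}{9} \approx 0.22222$
$T = 3$ ($T = 4 - 1 = 3$)
$q{\left(j \right)} = 3$
$H{\left(v \right)} = \sqrt{\frac{2}{9} + v}$ ($H{\left(v \right)} = \sqrt{v + \frac{2}{9}} = \sqrt{\frac{2}{9} + v}$)
$\left(H{\left(q{\left(5 \right)} \right)} + V{\left(-13 \right)}\right)^{2} = \left(\frac{\sqrt{2 + 9 \cdot 3}}{3} - 13\right)^{2} = \left(\frac{\sqrt{2 + 27}}{3} - 13\right)^{2} = \left(\frac{\sqrt{29}}{3} - 13\right)^{2} = \left(-13 + \frac{\sqrt{29}}{3}\right)^{2}$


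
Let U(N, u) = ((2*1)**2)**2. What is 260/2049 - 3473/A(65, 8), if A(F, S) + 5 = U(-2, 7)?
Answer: -7113317/22539 ≈ -315.60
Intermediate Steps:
U(N, u) = 16 (U(N, u) = (2**2)**2 = 4**2 = 16)
A(F, S) = 11 (A(F, S) = -5 + 16 = 11)
260/2049 - 3473/A(65, 8) = 260/2049 - 3473/11 = -7113317/22539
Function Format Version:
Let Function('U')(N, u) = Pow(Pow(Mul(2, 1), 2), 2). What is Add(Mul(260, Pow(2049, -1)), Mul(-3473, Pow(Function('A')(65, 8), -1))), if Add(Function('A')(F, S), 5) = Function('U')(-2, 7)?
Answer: Rational(-7113317, 22539) ≈ -315.60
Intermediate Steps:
Function('U')(N, u) = 16 (Function('U')(N, u) = Pow(Pow(2, 2), 2) = Pow(4, 2) = 16)
Function('A')(F, S) = 11 (Function('A')(F, S) = Add(-5, 16) = 11)
Add(Mul(260, Pow(2049, -1)), Mul(-3473, Pow(Function('A')(65, 8), -1))) = Add(Mul(260, Pow(2049, -1)), Mul(-3473, Pow(11, -1))) = Add(Mul(260, Rational(1, 2049)), Mul(-3473, Rational(1, 11))) = Add(Rational(260, 2049), Rational(-3473, 11)) = Rational(-7113317, 22539)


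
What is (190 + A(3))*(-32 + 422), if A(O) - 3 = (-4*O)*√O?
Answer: 75270 - 4680*√3 ≈ 67164.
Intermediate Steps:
A(O) = 3 - 4*O^(3/2) (A(O) = 3 + (-4*O)*√O = 3 - 4*O^(3/2))
(190 + A(3))*(-32 + 422) = (190 + (3 - 12*√3))*(-32 + 422) = (190 + (3 - 12*√3))*390 = (193 - 12*√3)*390 = 75270 - 4680*√3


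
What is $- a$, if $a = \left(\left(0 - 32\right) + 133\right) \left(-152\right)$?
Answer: $15352$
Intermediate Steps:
$a = -15352$ ($a = \left(\left(0 - 32\right) + 133\right) \left(-152\right) = \left(-32 + 133\right) \left(-152\right) = 101 \left(-152\right) = -15352$)
$- a = \left(-1\right) \left(-15352\right) = 15352$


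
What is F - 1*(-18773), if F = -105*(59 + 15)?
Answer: 11003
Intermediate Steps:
F = -7770 (F = -105*74 = -7770)
F - 1*(-18773) = -7770 - 1*(-18773) = -7770 + 18773 = 11003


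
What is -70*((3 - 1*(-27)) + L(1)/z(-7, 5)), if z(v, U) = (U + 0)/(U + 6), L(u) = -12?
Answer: -252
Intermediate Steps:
z(v, U) = U/(6 + U)
-70*((3 - 1*(-27)) + L(1)/z(-7, 5)) = -70*((3 - 1*(-27)) - 12/(5/(6 + 5))) = -70*((3 + 27) - 12/(5/11)) = -70*(30 - 12/(5*(1/11))) = -70*(30 - 12/5/11) = -70*(30 - 12*11/5) = -70*(30 - 132/5) = -70*18/5 = -252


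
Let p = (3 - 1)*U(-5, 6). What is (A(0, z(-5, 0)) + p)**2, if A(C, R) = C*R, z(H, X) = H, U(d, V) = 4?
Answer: 64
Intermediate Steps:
p = 8 (p = (3 - 1)*4 = 2*4 = 8)
(A(0, z(-5, 0)) + p)**2 = (0*(-5) + 8)**2 = (0 + 8)**2 = 8**2 = 64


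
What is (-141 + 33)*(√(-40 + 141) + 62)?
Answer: -6696 - 108*√101 ≈ -7781.4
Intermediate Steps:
(-141 + 33)*(√(-40 + 141) + 62) = -108*(√101 + 62) = -108*(62 + √101) = -6696 - 108*√101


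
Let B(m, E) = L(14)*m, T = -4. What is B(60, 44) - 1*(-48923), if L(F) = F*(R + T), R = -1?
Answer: 44723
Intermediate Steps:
L(F) = -5*F (L(F) = F*(-1 - 4) = F*(-5) = -5*F)
B(m, E) = -70*m (B(m, E) = (-5*14)*m = -70*m)
B(60, 44) - 1*(-48923) = -70*60 - 1*(-48923) = -4200 + 48923 = 44723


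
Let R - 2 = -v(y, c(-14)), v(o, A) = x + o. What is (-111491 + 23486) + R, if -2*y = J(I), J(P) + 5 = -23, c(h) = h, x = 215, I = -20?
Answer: -88232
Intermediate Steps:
J(P) = -28 (J(P) = -5 - 23 = -28)
y = 14 (y = -1/2*(-28) = 14)
v(o, A) = 215 + o
R = -227 (R = 2 - (215 + 14) = 2 - 1*229 = 2 - 229 = -227)
(-111491 + 23486) + R = (-111491 + 23486) - 227 = -88005 - 227 = -88232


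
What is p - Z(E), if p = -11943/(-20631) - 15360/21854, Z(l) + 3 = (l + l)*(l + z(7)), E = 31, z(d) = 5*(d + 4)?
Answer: -400456908064/75144979 ≈ -5329.1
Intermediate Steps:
z(d) = 20 + 5*d (z(d) = 5*(4 + d) = 20 + 5*d)
Z(l) = -3 + 2*l*(55 + l) (Z(l) = -3 + (l + l)*(l + (20 + 5*7)) = -3 + (2*l)*(l + (20 + 35)) = -3 + (2*l)*(l + 55) = -3 + (2*l)*(55 + l) = -3 + 2*l*(55 + l))
p = -9314973/75144979 (p = -11943*(-1/20631) - 15360*1/21854 = 3981/6877 - 7680/10927 = -9314973/75144979 ≈ -0.12396)
p - Z(E) = -9314973/75144979 - (-3 + 2*31² + 110*31) = -9314973/75144979 - (-3 + 2*961 + 3410) = -9314973/75144979 - (-3 + 1922 + 3410) = -9314973/75144979 - 1*5329 = -9314973/75144979 - 5329 = -400456908064/75144979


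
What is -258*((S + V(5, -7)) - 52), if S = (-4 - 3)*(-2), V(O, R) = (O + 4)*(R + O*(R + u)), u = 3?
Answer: 72498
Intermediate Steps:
V(O, R) = (4 + O)*(R + O*(3 + R)) (V(O, R) = (O + 4)*(R + O*(R + 3)) = (4 + O)*(R + O*(3 + R)))
S = 14 (S = -7*(-2) = 14)
-258*((S + V(5, -7)) - 52) = -258*((14 + (3*5**2 + 4*(-7) + 12*5 - 7*5**2 + 5*5*(-7))) - 52) = -258*((14 + (3*25 - 28 + 60 - 7*25 - 175)) - 52) = -258*((14 + (75 - 28 + 60 - 175 - 175)) - 52) = -258*((14 - 243) - 52) = -258*(-229 - 52) = -258*(-281) = 72498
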